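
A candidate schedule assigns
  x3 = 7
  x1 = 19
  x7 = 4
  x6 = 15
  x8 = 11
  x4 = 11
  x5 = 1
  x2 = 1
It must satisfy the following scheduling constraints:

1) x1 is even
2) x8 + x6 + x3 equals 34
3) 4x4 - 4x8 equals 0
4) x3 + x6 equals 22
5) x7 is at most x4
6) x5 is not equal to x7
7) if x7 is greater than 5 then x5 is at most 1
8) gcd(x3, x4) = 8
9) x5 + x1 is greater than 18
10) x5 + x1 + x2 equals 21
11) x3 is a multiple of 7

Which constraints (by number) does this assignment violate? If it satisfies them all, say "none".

1) x1 = 19 is odd  ✗
2) x8 + x6 + x3 = 11 + 15 + 7 = 33, not 34  ✗
3) 4x4 - 4x8 = 4(11) - 4(11) = 0  ✓
4) x3 + x6 = 7 + 15 = 22  ✓
5) x7 = 4, x4 = 11; 4 ≤ 11  ✓
6) x5 = 1, x7 = 4; distinct  ✓
7) x7 = 4, not > 5; antecedent false, conditional vacuously true  ✓
8) gcd(7, 11) = 1, not 8  ✗
9) x5 + x1 = 1 + 19 = 20; 20 > 18  ✓
10) x5 + x1 + x2 = 1 + 19 + 1 = 21  ✓
11) 7 / 7 = 1, so 7 divides 7  ✓

The assignment fails constraints 1, 2, 8.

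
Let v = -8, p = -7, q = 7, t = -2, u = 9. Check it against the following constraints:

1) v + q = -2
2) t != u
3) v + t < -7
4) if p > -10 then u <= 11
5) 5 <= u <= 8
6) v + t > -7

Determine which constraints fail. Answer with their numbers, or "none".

No — constraints 1, 5, 6 are not satisfied.

1) v + q = -8 + 7 = -1, not -2 — violated.
2) t = -2, u = 9; distinct — OK.
3) v + t = -8 + (-2) = -10; -10 < -7 — OK.
4) p = -7 > -10, so we need u ≤ 11; u = 9 ≤ 11 — OK.
5) u = 9 is outside [5, 8] — violated.
6) v + t = -8 + (-2) = -10; -10 ≤ -7, bound -7 not met — violated.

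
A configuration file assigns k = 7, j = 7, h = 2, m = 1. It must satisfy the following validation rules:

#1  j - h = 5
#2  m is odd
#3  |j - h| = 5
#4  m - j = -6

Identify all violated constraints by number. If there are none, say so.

Yes — all constraints hold.

#1 j - h = 7 - 2 = 5  ✓
#2 m = 1 is odd  ✓
#3 |7 - 2| = 5  ✓
#4 m - j = 1 - 7 = -6  ✓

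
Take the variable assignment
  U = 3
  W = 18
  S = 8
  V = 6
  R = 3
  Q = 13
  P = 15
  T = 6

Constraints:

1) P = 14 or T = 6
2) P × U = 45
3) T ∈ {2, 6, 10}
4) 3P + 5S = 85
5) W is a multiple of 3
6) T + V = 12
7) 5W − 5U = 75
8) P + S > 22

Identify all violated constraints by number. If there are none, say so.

1) P = 15 ≠ 14, but T = 6 = 6 (second disjunct) — OK.
2) P × U = 15 × 3 = 45 — OK.
3) T = 6 is in {2, 6, 10} — OK.
4) 3P + 5S = 3(15) + 5(8) = 85 — OK.
5) 18 / 3 = 6, so 3 divides 18 — OK.
6) T + V = 6 + 6 = 12 — OK.
7) 5W − 5U = 5(18) − 5(3) = 75 — OK.
8) P + S = 15 + 8 = 23; 23 > 22 — OK.

None — every constraint holds.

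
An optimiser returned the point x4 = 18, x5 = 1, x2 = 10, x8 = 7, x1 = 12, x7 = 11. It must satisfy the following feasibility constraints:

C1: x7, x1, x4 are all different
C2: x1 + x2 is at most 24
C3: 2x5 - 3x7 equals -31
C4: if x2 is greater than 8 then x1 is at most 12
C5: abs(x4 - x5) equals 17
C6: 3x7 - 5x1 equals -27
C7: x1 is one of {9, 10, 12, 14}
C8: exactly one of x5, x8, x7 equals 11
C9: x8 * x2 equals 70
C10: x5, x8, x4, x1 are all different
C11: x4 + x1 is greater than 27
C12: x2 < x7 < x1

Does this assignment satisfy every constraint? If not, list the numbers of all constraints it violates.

Yes — all constraints hold.

C1: values 11, 12, 18 are pairwise distinct — holds.
C2: x1 + x2 = 12 + 10 = 22; 22 ≤ 24 — holds.
C3: 2x5 - 3x7 = 2(1) - 3(11) = -31 — holds.
C4: x2 = 10 > 8, so we need x1 ≤ 12; x1 = 12 ≤ 12 — holds.
C5: abs(18 - 1) = 17 — holds.
C6: 3x7 - 5x1 = 3(11) - 5(12) = -27 — holds.
C7: x1 = 12 is in {9, 10, 12, 14} — holds.
C8: x5=1, x8=7, x7=11; 1 of them equals 11 — holds.
C9: x8 * x2 = 7 * 10 = 70 — holds.
C10: values 1, 7, 18, 12 are pairwise distinct — holds.
C11: x4 + x1 = 18 + 12 = 30; 30 > 27 — holds.
C12: values 10 < 11 < 12 — holds.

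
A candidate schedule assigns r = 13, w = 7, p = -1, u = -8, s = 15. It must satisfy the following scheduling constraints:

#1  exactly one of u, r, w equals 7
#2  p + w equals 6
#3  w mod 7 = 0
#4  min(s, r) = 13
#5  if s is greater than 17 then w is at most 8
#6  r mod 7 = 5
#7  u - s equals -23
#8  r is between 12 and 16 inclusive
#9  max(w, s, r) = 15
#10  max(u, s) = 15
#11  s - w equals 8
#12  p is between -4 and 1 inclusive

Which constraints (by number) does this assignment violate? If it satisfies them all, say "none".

Violated: 6.

#1 u=-8, r=13, w=7; 1 of them equals 7 — satisfied.
#2 p + w = -1 + 7 = 6 — satisfied.
#3 7 mod 7 = 0 — satisfied.
#4 min(15, 13) = 13 — satisfied.
#5 s = 15, not > 17; antecedent false, conditional vacuously true — satisfied.
#6 13 mod 7 = 6, not 5 — violated.
#7 u - s = -8 - 15 = -23 — satisfied.
#8 r = 13 lies in [12, 16] — satisfied.
#9 max(7, 15, 13) = 15 — satisfied.
#10 max(-8, 15) = 15 — satisfied.
#11 s - w = 15 - 7 = 8 — satisfied.
#12 p = -1 lies in [-4, 1] — satisfied.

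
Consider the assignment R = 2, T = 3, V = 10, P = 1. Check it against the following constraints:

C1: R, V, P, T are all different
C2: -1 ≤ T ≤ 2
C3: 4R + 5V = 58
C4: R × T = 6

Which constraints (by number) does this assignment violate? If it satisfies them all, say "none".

Violated: 2.

C1: values 2, 10, 1, 3 are pairwise distinct  yes
C2: T = 3 is outside [-1, 2]  no
C3: 4R + 5V = 4(2) + 5(10) = 58  yes
C4: R × T = 2 × 3 = 6  yes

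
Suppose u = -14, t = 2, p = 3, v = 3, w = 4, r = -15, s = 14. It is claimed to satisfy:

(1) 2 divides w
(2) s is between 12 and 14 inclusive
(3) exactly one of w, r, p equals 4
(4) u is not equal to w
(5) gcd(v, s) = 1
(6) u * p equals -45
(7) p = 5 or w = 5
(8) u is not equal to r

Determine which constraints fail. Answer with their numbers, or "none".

(1) 4 / 2 = 2, so 2 divides 4  ✔
(2) s = 14 lies in [12, 14]  ✔
(3) w=4, r=-15, p=3; 1 of them equals 4  ✔
(4) u = -14, w = 4; distinct  ✔
(5) gcd(3, 14) = 1  ✔
(6) u * p = -14 * 3 = -42, not -45  ✘
(7) p = 3 ≠ 5 and w = 4 ≠ 5; both disjuncts false  ✘
(8) u = -14, r = -15; distinct  ✔

Constraints 6 and 7 are violated.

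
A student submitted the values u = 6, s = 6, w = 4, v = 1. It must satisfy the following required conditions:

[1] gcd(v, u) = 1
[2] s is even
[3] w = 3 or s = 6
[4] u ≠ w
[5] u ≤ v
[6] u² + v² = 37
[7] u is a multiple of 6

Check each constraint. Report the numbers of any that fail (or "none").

No — constraint 5 is not satisfied.

[1] gcd(1, 6) = 1  yes
[2] s = 6 is even  yes
[3] w = 4 ≠ 3, but s = 6 = 6 (second disjunct)  yes
[4] u = 6, w = 4; distinct  yes
[5] u = 6, v = 1; 6 > 1 (want ≤)  no
[6] u² + v² = 6² + 1² = 36 + 1 = 37  yes
[7] 6 / 6 = 1, so 6 divides 6  yes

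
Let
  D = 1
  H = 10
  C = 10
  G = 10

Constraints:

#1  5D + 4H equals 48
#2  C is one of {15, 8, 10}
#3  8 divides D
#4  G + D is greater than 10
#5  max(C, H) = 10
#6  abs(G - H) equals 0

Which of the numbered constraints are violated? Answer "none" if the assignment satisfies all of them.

#1 5D + 4H = 5(1) + 4(10) = 45, not 48  ✘
#2 C = 10 is in {15, 8, 10}  ✔
#3 1 = 8*0 + 1, so 8 does not divide 1  ✘
#4 G + D = 10 + 1 = 11; 11 > 10  ✔
#5 max(10, 10) = 10  ✔
#6 abs(10 - 10) = 0  ✔

Violated: 1 and 3.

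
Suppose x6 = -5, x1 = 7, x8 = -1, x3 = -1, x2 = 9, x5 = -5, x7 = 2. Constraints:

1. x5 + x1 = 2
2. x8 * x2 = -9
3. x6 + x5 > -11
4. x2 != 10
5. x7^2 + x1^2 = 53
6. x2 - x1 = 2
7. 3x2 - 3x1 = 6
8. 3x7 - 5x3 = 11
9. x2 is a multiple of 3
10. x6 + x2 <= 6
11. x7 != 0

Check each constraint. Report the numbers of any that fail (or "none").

None — every constraint holds.

1. x5 + x1 = -5 + 7 = 2  yes
2. x8 * x2 = -1 * 9 = -9  yes
3. x6 + x5 = -5 + (-5) = -10; -10 > -11  yes
4. x2 = 9, and 9 ≠ 10  yes
5. x7^2 + x1^2 = 2^2 + 7^2 = 4 + 49 = 53  yes
6. x2 - x1 = 9 - 7 = 2  yes
7. 3x2 - 3x1 = 3(9) - 3(7) = 6  yes
8. 3x7 - 5x3 = 3(2) - 5(-1) = 11  yes
9. 9 / 3 = 3, so 3 divides 9  yes
10. x6 + x2 = -5 + 9 = 4; 4 ≤ 6  yes
11. x7 = 2, and 2 ≠ 0  yes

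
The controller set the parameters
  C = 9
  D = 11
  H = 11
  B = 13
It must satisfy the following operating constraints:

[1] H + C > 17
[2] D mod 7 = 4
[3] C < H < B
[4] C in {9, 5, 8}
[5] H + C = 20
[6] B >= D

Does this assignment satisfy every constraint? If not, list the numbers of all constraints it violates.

[1] H + C = 11 + 9 = 20; 20 > 17 — satisfied.
[2] 11 mod 7 = 4 — satisfied.
[3] values 9 < 11 < 13 — satisfied.
[4] C = 9 is in {9, 5, 8} — satisfied.
[5] H + C = 11 + 9 = 20 — satisfied.
[6] B = 13, D = 11; 13 ≥ 11 — satisfied.

No violations.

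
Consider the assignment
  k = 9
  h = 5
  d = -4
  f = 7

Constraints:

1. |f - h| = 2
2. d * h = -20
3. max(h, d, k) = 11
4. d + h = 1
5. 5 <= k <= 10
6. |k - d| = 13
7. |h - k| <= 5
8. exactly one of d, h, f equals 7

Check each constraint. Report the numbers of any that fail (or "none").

1. |7 - 5| = 2 — holds.
2. d * h = -4 * 5 = -20 — holds.
3. max(5, -4, 9) = 9, not 11 — does not hold.
4. d + h = -4 + 5 = 1 — holds.
5. k = 9 lies in [5, 10] — holds.
6. |9 - (-4)| = 13 — holds.
7. |5 - 9| = 4; 4 ≤ 5 — holds.
8. d=-4, h=5, f=7; 1 of them equals 7 — holds.

The assignment fails constraint 3.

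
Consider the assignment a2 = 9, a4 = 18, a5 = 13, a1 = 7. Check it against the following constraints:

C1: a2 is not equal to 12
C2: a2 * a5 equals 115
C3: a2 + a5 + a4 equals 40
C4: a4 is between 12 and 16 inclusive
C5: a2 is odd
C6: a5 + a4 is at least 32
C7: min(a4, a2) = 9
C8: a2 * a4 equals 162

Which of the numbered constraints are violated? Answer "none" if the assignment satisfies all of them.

C1: a2 = 9, and 9 ≠ 12  true
C2: a2 * a5 = 9 * 13 = 117, not 115  false
C3: a2 + a5 + a4 = 9 + 13 + 18 = 40  true
C4: a4 = 18 is outside [12, 16]  false
C5: a2 = 9 is odd  true
C6: a5 + a4 = 13 + 18 = 31; 31 < 32, bound 32 not met  false
C7: min(18, 9) = 9  true
C8: a2 * a4 = 9 * 18 = 162  true

No — constraints 2, 4, and 6 are not satisfied.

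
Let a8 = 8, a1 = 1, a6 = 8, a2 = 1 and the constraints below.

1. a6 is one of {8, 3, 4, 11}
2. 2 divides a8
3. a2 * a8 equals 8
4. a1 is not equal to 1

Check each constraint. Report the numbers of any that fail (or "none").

1. a6 = 8 is in {8, 3, 4, 11} — satisfied.
2. 8 / 2 = 4, so 2 divides 8 — satisfied.
3. a2 * a8 = 1 * 8 = 8 — satisfied.
4. a1 = 1, but 1 is required to differ — violated.

No — constraint 4 is not satisfied.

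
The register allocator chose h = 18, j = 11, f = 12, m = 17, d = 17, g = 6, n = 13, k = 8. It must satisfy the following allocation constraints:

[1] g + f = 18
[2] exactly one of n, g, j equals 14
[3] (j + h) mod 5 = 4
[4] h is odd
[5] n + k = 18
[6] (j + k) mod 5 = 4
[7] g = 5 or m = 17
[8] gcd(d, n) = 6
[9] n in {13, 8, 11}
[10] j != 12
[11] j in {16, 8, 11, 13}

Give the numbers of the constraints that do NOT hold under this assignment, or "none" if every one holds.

[1] g + f = 6 + 12 = 18  true
[2] n=13, g=6, j=11; 0 of them equal 14, not exactly one  false
[3] j + h = 29; 29 mod 5 = 4  true
[4] h = 18 is even  false
[5] n + k = 13 + 8 = 21, not 18  false
[6] j + k = 19; 19 mod 5 = 4  true
[7] g = 6 ≠ 5, but m = 17 = 17 (second disjunct)  true
[8] gcd(17, 13) = 1, not 6  false
[9] n = 13 is in {13, 8, 11}  true
[10] j = 11, and 11 ≠ 12  true
[11] j = 11 is in {16, 8, 11, 13}  true

Violated: 2, 4, 5, and 8.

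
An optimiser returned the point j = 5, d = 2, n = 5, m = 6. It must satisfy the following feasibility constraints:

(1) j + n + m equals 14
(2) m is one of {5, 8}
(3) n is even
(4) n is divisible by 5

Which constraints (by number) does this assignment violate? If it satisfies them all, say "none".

The assignment fails constraints 1, 2, 3.

(1) j + n + m = 5 + 5 + 6 = 16, not 14  fails
(2) m = 6 is not in {5, 8}  fails
(3) n = 5 is odd  fails
(4) 5 / 5 = 1, so 5 divides 5  holds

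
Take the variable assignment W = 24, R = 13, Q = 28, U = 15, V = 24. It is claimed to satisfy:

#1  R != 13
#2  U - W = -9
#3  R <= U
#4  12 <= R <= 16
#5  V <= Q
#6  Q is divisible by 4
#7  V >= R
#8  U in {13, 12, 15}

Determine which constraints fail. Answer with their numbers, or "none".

#1 R = 13, but 13 is required to differ — violated.
#2 U - W = 15 - 24 = -9 — OK.
#3 R = 13, U = 15; 13 ≤ 15 — OK.
#4 R = 13 lies in [12, 16] — OK.
#5 V = 24, Q = 28; 24 ≤ 28 — OK.
#6 28 / 4 = 7, so 4 divides 28 — OK.
#7 V = 24, R = 13; 24 ≥ 13 — OK.
#8 U = 15 is in {13, 12, 15} — OK.

The assignment fails constraint 1.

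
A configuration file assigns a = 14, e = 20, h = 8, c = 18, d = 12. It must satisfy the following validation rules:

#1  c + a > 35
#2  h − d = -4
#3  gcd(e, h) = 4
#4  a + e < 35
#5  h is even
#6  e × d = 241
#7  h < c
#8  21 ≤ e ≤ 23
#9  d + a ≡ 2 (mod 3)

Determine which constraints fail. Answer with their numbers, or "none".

#1 c + a = 18 + 14 = 32; 32 ≤ 35, bound 35 not met — does not hold.
#2 h − d = 8 − 12 = -4 — holds.
#3 gcd(20, 8) = 4 — holds.
#4 a + e = 14 + 20 = 34; 34 < 35 — holds.
#5 h = 8 is even — holds.
#6 e × d = 20 × 12 = 240, not 241 — does not hold.
#7 h = 8, c = 18; 8 < 18 — holds.
#8 e = 20 is outside [21, 23] — does not hold.
#9 d + a = 26; 26 mod 3 = 2 — holds.

Constraints 1, 6, and 8 do not hold.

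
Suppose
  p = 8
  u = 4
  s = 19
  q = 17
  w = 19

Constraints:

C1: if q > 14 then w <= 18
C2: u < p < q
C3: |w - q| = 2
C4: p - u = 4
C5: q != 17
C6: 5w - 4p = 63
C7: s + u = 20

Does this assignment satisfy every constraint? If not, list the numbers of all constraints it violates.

Violated: 1, 5, and 7.

C1: q = 17 > 14, so we need w ≤ 18; but w = 19 > 18  ✗
C2: values 4 < 8 < 17  ✓
C3: |19 - 17| = 2  ✓
C4: p - u = 8 - 4 = 4  ✓
C5: q = 17, but 17 is required to differ  ✗
C6: 5w - 4p = 5(19) - 4(8) = 63  ✓
C7: s + u = 19 + 4 = 23, not 20  ✗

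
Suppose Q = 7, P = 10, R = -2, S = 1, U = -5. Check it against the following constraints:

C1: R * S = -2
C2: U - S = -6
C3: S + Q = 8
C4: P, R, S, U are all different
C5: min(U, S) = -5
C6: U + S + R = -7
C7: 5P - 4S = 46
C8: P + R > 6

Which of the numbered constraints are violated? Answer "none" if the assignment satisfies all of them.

The assignment fails constraint 6.

C1: R * S = -2 * 1 = -2 — holds.
C2: U - S = -5 - 1 = -6 — holds.
C3: S + Q = 1 + 7 = 8 — holds.
C4: values 10, -2, 1, -5 are pairwise distinct — holds.
C5: min(-5, 1) = -5 — holds.
C6: U + S + R = -5 + 1 + (-2) = -6, not -7 — fails.
C7: 5P - 4S = 5(10) - 4(1) = 46 — holds.
C8: P + R = 10 + (-2) = 8; 8 > 6 — holds.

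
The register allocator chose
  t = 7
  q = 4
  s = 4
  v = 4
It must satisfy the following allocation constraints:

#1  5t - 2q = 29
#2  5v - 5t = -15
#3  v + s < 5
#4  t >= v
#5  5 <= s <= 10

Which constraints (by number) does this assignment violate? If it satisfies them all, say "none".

Violated: 1, 3, 5.

#1 5t - 2q = 5(7) - 2(4) = 27, not 29  no
#2 5v - 5t = 5(4) - 5(7) = -15  yes
#3 v + s = 4 + 4 = 8; 8 ≥ 5, bound 5 not met  no
#4 t = 7, v = 4; 7 ≥ 4  yes
#5 s = 4 is outside [5, 10]  no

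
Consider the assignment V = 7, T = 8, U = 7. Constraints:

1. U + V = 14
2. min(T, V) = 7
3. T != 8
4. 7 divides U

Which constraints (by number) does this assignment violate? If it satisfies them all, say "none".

Constraint 3 does not hold.

1. U + V = 7 + 7 = 14  OK
2. min(8, 7) = 7  OK
3. T = 8, but 8 is required to differ  FAIL
4. 7 / 7 = 1, so 7 divides 7  OK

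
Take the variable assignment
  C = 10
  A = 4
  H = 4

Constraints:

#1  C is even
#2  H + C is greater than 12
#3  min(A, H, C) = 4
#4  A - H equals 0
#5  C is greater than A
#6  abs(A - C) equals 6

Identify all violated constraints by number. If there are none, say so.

All constraints are satisfied.

#1 C = 10 is even  true
#2 H + C = 4 + 10 = 14; 14 > 12  true
#3 min(4, 4, 10) = 4  true
#4 A - H = 4 - 4 = 0  true
#5 C = 10, A = 4; 10 > 4  true
#6 abs(4 - 10) = 6  true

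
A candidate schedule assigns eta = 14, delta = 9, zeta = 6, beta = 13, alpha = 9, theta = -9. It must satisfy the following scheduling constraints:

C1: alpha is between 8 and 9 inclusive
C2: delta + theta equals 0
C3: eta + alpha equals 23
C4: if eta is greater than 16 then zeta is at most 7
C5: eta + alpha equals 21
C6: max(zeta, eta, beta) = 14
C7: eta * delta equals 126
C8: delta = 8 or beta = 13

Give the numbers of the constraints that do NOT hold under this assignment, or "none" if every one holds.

Violated: 5.

C1: alpha = 9 lies in [8, 9]  yes
C2: delta + theta = 9 + (-9) = 0  yes
C3: eta + alpha = 14 + 9 = 23  yes
C4: eta = 14, not > 16; antecedent false, conditional vacuously true  yes
C5: eta + alpha = 14 + 9 = 23, not 21  no
C6: max(6, 14, 13) = 14  yes
C7: eta * delta = 14 * 9 = 126  yes
C8: delta = 9 ≠ 8, but beta = 13 = 13 (second disjunct)  yes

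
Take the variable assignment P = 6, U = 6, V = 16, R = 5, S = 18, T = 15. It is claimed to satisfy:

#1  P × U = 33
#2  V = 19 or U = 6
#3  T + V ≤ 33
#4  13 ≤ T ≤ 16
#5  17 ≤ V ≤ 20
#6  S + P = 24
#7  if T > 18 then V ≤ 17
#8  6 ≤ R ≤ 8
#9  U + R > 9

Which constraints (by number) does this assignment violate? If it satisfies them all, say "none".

#1 P × U = 6 × 6 = 36, not 33  no
#2 V = 16 ≠ 19, but U = 6 = 6 (second disjunct)  yes
#3 T + V = 15 + 16 = 31; 31 ≤ 33  yes
#4 T = 15 lies in [13, 16]  yes
#5 V = 16 is outside [17, 20]  no
#6 S + P = 18 + 6 = 24  yes
#7 T = 15, not > 18; antecedent false, conditional vacuously true  yes
#8 R = 5 is outside [6, 8]  no
#9 U + R = 6 + 5 = 11; 11 > 9  yes

The assignment fails constraints 1, 5, and 8.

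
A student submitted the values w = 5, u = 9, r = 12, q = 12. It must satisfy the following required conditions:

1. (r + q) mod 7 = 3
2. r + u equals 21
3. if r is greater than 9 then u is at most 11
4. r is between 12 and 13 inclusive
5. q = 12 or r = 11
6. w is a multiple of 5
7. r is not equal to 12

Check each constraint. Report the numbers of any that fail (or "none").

1. r + q = 24; 24 mod 7 = 3  holds
2. r + u = 12 + 9 = 21  holds
3. r = 12 > 9, so we need u ≤ 11; u = 9 ≤ 11  holds
4. r = 12 lies in [12, 13]  holds
5. q = 12 = 12 (first disjunct)  holds
6. 5 / 5 = 1, so 5 divides 5  holds
7. r = 12, but 12 is required to differ  fails

Constraint 7 does not hold.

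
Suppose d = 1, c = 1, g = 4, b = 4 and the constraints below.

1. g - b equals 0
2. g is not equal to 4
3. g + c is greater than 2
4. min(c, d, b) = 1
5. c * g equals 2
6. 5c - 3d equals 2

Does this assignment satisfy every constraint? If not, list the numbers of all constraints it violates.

The assignment fails constraints 2 and 5.

1. g - b = 4 - 4 = 0  ✓
2. g = 4, but 4 is required to differ  ✗
3. g + c = 4 + 1 = 5; 5 > 2  ✓
4. min(1, 1, 4) = 1  ✓
5. c * g = 1 * 4 = 4, not 2  ✗
6. 5c - 3d = 5(1) - 3(1) = 2  ✓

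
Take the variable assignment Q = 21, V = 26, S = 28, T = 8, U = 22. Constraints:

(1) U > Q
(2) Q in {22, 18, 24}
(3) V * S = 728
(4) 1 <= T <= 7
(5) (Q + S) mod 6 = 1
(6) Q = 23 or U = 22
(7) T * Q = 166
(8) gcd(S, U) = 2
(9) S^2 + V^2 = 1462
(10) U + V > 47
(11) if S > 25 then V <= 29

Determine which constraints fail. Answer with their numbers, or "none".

The assignment fails constraints 2, 4, 7, 9.

(1) U = 22, Q = 21; 22 > 21  holds
(2) Q = 21 is not in {22, 18, 24}  fails
(3) V * S = 26 * 28 = 728  holds
(4) T = 8 is outside [1, 7]  fails
(5) Q + S = 49; 49 mod 6 = 1  holds
(6) Q = 21 ≠ 23, but U = 22 = 22 (second disjunct)  holds
(7) T * Q = 8 * 21 = 168, not 166  fails
(8) gcd(28, 22) = 2  holds
(9) S^2 + V^2 = 28^2 + 26^2 = 784 + 676 = 1460, not 1462  fails
(10) U + V = 22 + 26 = 48; 48 > 47  holds
(11) S = 28 > 25, so we need V ≤ 29; V = 26 ≤ 29  holds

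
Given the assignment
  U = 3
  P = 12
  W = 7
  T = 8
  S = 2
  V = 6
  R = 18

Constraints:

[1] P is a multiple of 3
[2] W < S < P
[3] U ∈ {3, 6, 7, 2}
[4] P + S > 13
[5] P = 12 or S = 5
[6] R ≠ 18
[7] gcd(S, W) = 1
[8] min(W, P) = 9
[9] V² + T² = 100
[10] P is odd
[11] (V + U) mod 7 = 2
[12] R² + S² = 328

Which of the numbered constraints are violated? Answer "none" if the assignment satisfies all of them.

[1] 12 / 3 = 4, so 3 divides 12  true
[2] values 7, 2, 12; W = 7 is not < S = 2  false
[3] U = 3 is in {3, 6, 7, 2}  true
[4] P + S = 12 + 2 = 14; 14 > 13  true
[5] P = 12 = 12 (first disjunct)  true
[6] R = 18, but 18 is required to differ  false
[7] gcd(2, 7) = 1  true
[8] min(7, 12) = 7, not 9  false
[9] V² + T² = 6² + 8² = 36 + 64 = 100  true
[10] P = 12 is even  false
[11] V + U = 9; 9 mod 7 = 2  true
[12] R² + S² = 18² + 2² = 324 + 4 = 328  true

The assignment fails constraints 2, 6, 8, 10.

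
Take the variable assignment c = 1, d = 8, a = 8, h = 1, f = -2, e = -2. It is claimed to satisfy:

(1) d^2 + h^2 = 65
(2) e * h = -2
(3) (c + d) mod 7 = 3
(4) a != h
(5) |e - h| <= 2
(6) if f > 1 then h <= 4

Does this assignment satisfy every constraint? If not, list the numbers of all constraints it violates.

Constraints 3 and 5 are violated.

(1) d^2 + h^2 = 8^2 + 1^2 = 64 + 1 = 65 — holds.
(2) e * h = -2 * 1 = -2 — holds.
(3) c + d = 9; 9 mod 7 = 2, not 3 — does not hold.
(4) a = 8, h = 1; distinct — holds.
(5) |-2 - 1| = 3; 3 > 2, exceeds bound 2 — does not hold.
(6) f = -2, not > 1; antecedent false, conditional vacuously true — holds.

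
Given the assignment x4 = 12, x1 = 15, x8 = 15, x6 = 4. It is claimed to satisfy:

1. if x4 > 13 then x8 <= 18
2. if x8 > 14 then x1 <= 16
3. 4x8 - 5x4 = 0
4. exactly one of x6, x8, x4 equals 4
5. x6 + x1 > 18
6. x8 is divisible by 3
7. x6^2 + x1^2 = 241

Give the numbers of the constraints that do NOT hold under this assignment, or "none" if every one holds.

1. x4 = 12, not > 13; antecedent false, conditional vacuously true — holds.
2. x8 = 15 > 14, so we need x1 ≤ 16; x1 = 15 ≤ 16 — holds.
3. 4x8 - 5x4 = 4(15) - 5(12) = 0 — holds.
4. x6=4, x8=15, x4=12; 1 of them equals 4 — holds.
5. x6 + x1 = 4 + 15 = 19; 19 > 18 — holds.
6. 15 / 3 = 5, so 3 divides 15 — holds.
7. x6^2 + x1^2 = 4^2 + 15^2 = 16 + 225 = 241 — holds.

All constraints are satisfied.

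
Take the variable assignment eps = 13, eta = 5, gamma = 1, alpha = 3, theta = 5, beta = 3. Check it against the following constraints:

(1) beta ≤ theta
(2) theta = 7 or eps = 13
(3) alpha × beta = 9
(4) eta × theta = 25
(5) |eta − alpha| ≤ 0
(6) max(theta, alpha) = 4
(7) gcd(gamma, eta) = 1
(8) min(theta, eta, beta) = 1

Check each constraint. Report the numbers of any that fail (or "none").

(1) beta = 3, theta = 5; 3 ≤ 5 — OK.
(2) theta = 5 ≠ 7, but eps = 13 = 13 (second disjunct) — OK.
(3) alpha × beta = 3 × 3 = 9 — OK.
(4) eta × theta = 5 × 5 = 25 — OK.
(5) |5 − 3| = 2; 2 > 0, exceeds bound 0 — violated.
(6) max(5, 3) = 5, not 4 — violated.
(7) gcd(1, 5) = 1 — OK.
(8) min(5, 5, 3) = 3, not 1 — violated.

No — constraints 5, 6, and 8 are not satisfied.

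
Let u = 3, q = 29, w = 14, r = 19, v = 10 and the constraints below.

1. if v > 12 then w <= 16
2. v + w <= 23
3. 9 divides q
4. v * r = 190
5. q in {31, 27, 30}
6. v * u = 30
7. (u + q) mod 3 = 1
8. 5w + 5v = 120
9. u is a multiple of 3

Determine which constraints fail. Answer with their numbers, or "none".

No — constraints 2, 3, 5, and 7 are not satisfied.

1. v = 10, not > 12; antecedent false, conditional vacuously true  ✔
2. v + w = 10 + 14 = 24; 24 > 23, bound 23 not met  ✘
3. 29 = 9*3 + 2, so 9 does not divide 29  ✘
4. v * r = 10 * 19 = 190  ✔
5. q = 29 is not in {31, 27, 30}  ✘
6. v * u = 10 * 3 = 30  ✔
7. u + q = 32; 32 mod 3 = 2, not 1  ✘
8. 5w + 5v = 5(14) + 5(10) = 120  ✔
9. 3 / 3 = 1, so 3 divides 3  ✔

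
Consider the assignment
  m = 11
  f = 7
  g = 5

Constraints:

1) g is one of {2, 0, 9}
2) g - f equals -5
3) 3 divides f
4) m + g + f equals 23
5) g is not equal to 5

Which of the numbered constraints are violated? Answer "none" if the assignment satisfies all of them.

Violated: 1, 2, 3, 5.

1) g = 5 is not in {2, 0, 9} — violated.
2) g - f = 5 - 7 = -2, not -5 — violated.
3) 7 = 3*2 + 1, so 3 does not divide 7 — violated.
4) m + g + f = 11 + 5 + 7 = 23 — satisfied.
5) g = 5, but 5 is required to differ — violated.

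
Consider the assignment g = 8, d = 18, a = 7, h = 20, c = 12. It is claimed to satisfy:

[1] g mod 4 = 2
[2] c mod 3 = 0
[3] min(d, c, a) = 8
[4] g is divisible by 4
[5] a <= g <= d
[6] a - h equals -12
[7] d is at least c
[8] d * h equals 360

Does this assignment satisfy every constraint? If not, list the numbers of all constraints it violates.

[1] 8 mod 4 = 0, not 2  false
[2] 12 mod 3 = 0  true
[3] min(18, 12, 7) = 7, not 8  false
[4] 8 / 4 = 2, so 4 divides 8  true
[5] values 7 <= 8 <= 18  true
[6] a - h = 7 - 20 = -13, not -12  false
[7] d = 18, c = 12; 18 ≥ 12  true
[8] d * h = 18 * 20 = 360  true

Violated: 1, 3, 6.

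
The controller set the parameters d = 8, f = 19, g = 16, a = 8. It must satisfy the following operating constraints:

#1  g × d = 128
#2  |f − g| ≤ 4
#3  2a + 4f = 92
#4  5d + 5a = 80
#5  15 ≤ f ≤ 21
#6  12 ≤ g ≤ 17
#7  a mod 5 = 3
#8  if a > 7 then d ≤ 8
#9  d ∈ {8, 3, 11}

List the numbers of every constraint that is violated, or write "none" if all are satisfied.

#1 g × d = 16 × 8 = 128  yes
#2 |19 − 16| = 3; 3 ≤ 4  yes
#3 2a + 4f = 2(8) + 4(19) = 92  yes
#4 5d + 5a = 5(8) + 5(8) = 80  yes
#5 f = 19 lies in [15, 21]  yes
#6 g = 16 lies in [12, 17]  yes
#7 8 mod 5 = 3  yes
#8 a = 8 > 7, so we need d ≤ 8; d = 8 ≤ 8  yes
#9 d = 8 is in {8, 3, 11}  yes

Yes — all constraints hold.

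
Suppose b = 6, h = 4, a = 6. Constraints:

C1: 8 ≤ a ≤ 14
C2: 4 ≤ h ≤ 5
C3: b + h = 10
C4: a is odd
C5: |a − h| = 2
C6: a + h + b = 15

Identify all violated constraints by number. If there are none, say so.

C1: a = 6 is outside [8, 14]  ✗
C2: h = 4 lies in [4, 5]  ✓
C3: b + h = 6 + 4 = 10  ✓
C4: a = 6 is even  ✗
C5: |6 − 4| = 2  ✓
C6: a + h + b = 6 + 4 + 6 = 16, not 15  ✗

Constraints 1, 4, and 6 are violated.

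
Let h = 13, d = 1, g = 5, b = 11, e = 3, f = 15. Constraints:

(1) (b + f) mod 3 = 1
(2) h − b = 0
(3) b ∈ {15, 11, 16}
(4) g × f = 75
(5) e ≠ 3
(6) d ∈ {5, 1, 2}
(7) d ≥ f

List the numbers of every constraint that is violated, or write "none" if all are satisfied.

The assignment fails constraints 1, 2, 5, 7.

(1) b + f = 26; 26 mod 3 = 2, not 1  fails
(2) h − b = 13 − 11 = 2, not 0  fails
(3) b = 11 is in {15, 11, 16}  holds
(4) g × f = 5 × 15 = 75  holds
(5) e = 3, but 3 is required to differ  fails
(6) d = 1 is in {5, 1, 2}  holds
(7) d = 1, f = 15; 1 < 15 (want ≥)  fails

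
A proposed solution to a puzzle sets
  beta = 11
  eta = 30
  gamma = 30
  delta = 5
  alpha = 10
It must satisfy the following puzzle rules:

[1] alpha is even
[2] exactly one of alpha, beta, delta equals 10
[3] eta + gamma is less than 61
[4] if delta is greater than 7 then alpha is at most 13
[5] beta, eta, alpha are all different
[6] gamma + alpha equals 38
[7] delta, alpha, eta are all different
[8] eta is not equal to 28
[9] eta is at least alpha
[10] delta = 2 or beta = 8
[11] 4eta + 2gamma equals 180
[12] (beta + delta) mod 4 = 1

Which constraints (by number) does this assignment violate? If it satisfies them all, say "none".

No — constraints 6, 10, and 12 are not satisfied.

[1] alpha = 10 is even  yes
[2] alpha=10, beta=11, delta=5; 1 of them equals 10  yes
[3] eta + gamma = 30 + 30 = 60; 60 < 61  yes
[4] delta = 5, not > 7; antecedent false, conditional vacuously true  yes
[5] values 11, 30, 10 are pairwise distinct  yes
[6] gamma + alpha = 30 + 10 = 40, not 38  no
[7] values 5, 10, 30 are pairwise distinct  yes
[8] eta = 30, and 30 ≠ 28  yes
[9] eta = 30, alpha = 10; 30 ≥ 10  yes
[10] delta = 5 ≠ 2 and beta = 11 ≠ 8; both disjuncts false  no
[11] 4eta + 2gamma = 4(30) + 2(30) = 180  yes
[12] beta + delta = 16; 16 mod 4 = 0, not 1  no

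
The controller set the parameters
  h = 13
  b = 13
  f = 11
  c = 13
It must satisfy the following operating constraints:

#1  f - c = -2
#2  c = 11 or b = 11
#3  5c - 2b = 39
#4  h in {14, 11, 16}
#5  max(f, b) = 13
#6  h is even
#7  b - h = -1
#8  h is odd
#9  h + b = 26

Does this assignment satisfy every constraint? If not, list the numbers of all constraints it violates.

Violated: 2, 4, 6, and 7.

#1 f - c = 11 - 13 = -2 — satisfied.
#2 c = 13 ≠ 11 and b = 13 ≠ 11; both disjuncts false — violated.
#3 5c - 2b = 5(13) - 2(13) = 39 — satisfied.
#4 h = 13 is not in {14, 11, 16} — violated.
#5 max(11, 13) = 13 — satisfied.
#6 h = 13 is odd — violated.
#7 b - h = 13 - 13 = 0, not -1 — violated.
#8 h = 13 is odd — satisfied.
#9 h + b = 13 + 13 = 26 — satisfied.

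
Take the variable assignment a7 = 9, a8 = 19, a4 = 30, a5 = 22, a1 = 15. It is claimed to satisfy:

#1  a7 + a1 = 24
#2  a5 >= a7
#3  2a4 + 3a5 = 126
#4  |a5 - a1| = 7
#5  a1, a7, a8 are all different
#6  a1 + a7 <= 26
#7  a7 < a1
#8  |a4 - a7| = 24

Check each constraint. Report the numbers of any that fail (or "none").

Constraint 8 does not hold.

#1 a7 + a1 = 9 + 15 = 24  ✓
#2 a5 = 22, a7 = 9; 22 ≥ 9  ✓
#3 2a4 + 3a5 = 2(30) + 3(22) = 126  ✓
#4 |22 - 15| = 7  ✓
#5 values 15, 9, 19 are pairwise distinct  ✓
#6 a1 + a7 = 15 + 9 = 24; 24 ≤ 26  ✓
#7 a7 = 9, a1 = 15; 9 < 15  ✓
#8 |30 - 9| = 21, not 24  ✗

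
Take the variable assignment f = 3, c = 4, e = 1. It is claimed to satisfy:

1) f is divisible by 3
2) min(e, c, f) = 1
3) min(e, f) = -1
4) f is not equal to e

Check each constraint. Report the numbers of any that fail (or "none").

1) 3 / 3 = 1, so 3 divides 3 — satisfied.
2) min(1, 4, 3) = 1 — satisfied.
3) min(1, 3) = 1, not -1 — violated.
4) f = 3, e = 1; distinct — satisfied.

No — constraint 3 is not satisfied.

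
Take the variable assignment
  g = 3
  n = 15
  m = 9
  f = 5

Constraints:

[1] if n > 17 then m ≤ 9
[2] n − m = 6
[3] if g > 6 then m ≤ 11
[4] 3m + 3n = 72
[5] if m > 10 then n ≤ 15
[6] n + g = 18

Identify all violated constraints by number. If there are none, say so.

Yes — all constraints hold.

[1] n = 15, not > 17; antecedent false, conditional vacuously true  OK
[2] n − m = 15 − 9 = 6  OK
[3] g = 3, not > 6; antecedent false, conditional vacuously true  OK
[4] 3m + 3n = 3(9) + 3(15) = 72  OK
[5] m = 9, not > 10; antecedent false, conditional vacuously true  OK
[6] n + g = 15 + 3 = 18  OK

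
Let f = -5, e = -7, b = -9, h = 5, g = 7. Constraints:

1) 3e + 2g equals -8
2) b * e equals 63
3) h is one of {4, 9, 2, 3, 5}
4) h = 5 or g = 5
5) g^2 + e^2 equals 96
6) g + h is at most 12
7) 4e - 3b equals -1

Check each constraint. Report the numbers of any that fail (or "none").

Violated: 1 and 5.

1) 3e + 2g = 3(-7) + 2(7) = -7, not -8  fails
2) b * e = -9 * (-7) = 63  holds
3) h = 5 is in {4, 9, 2, 3, 5}  holds
4) h = 5 = 5 (first disjunct)  holds
5) g^2 + e^2 = 7^2 + (-7)^2 = 49 + 49 = 98, not 96  fails
6) g + h = 7 + 5 = 12; 12 ≤ 12  holds
7) 4e - 3b = 4(-7) - 3(-9) = -1  holds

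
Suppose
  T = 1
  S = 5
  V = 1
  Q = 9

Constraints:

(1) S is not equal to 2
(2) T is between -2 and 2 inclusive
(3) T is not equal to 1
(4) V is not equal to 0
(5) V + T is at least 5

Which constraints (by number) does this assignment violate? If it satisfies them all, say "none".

(1) S = 5, and 5 ≠ 2  true
(2) T = 1 lies in [-2, 2]  true
(3) T = 1, but 1 is required to differ  false
(4) V = 1, and 1 ≠ 0  true
(5) V + T = 1 + 1 = 2; 2 < 5, bound 5 not met  false

The assignment fails constraints 3, 5.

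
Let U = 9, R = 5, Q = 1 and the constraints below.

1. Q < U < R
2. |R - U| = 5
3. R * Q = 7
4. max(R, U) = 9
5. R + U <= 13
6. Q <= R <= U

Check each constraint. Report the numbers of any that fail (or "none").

The assignment fails constraints 1, 2, 3, and 5.

1. values 1, 9, 5; U = 9 is not < R = 5  no
2. |5 - 9| = 4, not 5  no
3. R * Q = 5 * 1 = 5, not 7  no
4. max(5, 9) = 9  yes
5. R + U = 5 + 9 = 14; 14 > 13, bound 13 not met  no
6. values 1 <= 5 <= 9  yes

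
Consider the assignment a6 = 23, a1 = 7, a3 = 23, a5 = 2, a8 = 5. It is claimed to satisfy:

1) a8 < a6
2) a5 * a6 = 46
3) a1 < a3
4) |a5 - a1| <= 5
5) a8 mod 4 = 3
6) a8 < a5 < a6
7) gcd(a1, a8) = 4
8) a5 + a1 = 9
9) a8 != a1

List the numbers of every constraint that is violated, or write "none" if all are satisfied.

The assignment fails constraints 5, 6, and 7.

1) a8 = 5, a6 = 23; 5 < 23 — OK.
2) a5 * a6 = 2 * 23 = 46 — OK.
3) a1 = 7, a3 = 23; 7 < 23 — OK.
4) |2 - 7| = 5; 5 ≤ 5 — OK.
5) 5 mod 4 = 1, not 3 — violated.
6) values 5, 2, 23; a8 = 5 is not < a5 = 2 — violated.
7) gcd(7, 5) = 1, not 4 — violated.
8) a5 + a1 = 2 + 7 = 9 — OK.
9) a8 = 5, a1 = 7; distinct — OK.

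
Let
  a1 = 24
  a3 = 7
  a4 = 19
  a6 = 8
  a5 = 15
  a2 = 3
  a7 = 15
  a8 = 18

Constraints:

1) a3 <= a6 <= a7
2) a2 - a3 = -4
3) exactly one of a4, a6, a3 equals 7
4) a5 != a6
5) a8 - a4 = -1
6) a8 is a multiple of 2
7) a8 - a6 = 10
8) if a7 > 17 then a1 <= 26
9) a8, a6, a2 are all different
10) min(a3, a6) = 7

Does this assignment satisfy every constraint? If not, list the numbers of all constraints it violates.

1) values 7 <= 8 <= 15 — satisfied.
2) a2 - a3 = 3 - 7 = -4 — satisfied.
3) a4=19, a6=8, a3=7; 1 of them equals 7 — satisfied.
4) a5 = 15, a6 = 8; distinct — satisfied.
5) a8 - a4 = 18 - 19 = -1 — satisfied.
6) 18 / 2 = 9, so 2 divides 18 — satisfied.
7) a8 - a6 = 18 - 8 = 10 — satisfied.
8) a7 = 15, not > 17; antecedent false, conditional vacuously true — satisfied.
9) values 18, 8, 3 are pairwise distinct — satisfied.
10) min(7, 8) = 7 — satisfied.

The assignment satisfies every constraint.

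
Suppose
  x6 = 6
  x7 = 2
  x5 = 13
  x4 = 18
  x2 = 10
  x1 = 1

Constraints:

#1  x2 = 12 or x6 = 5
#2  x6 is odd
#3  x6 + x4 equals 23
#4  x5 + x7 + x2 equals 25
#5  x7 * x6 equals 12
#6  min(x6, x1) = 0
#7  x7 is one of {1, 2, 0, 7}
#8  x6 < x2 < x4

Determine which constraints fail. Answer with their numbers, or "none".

#1 x2 = 10 ≠ 12 and x6 = 6 ≠ 5; both disjuncts false — violated.
#2 x6 = 6 is even — violated.
#3 x6 + x4 = 6 + 18 = 24, not 23 — violated.
#4 x5 + x7 + x2 = 13 + 2 + 10 = 25 — OK.
#5 x7 * x6 = 2 * 6 = 12 — OK.
#6 min(6, 1) = 1, not 0 — violated.
#7 x7 = 2 is in {1, 2, 0, 7} — OK.
#8 values 6 < 10 < 18 — OK.

The assignment fails constraints 1, 2, 3, 6.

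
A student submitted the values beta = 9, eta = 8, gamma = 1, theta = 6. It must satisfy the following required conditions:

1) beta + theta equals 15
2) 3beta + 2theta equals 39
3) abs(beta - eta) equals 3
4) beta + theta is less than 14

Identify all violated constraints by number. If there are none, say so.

1) beta + theta = 9 + 6 = 15  ✔
2) 3beta + 2theta = 3(9) + 2(6) = 39  ✔
3) abs(9 - 8) = 1, not 3  ✘
4) beta + theta = 9 + 6 = 15; 15 ≥ 14, bound 14 not met  ✘

Constraints 3 and 4 do not hold.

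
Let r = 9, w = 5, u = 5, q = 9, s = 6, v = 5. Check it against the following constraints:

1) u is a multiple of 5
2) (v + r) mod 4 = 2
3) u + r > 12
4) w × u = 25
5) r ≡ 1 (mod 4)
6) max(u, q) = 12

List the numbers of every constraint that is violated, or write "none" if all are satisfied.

Violated: 6.

1) 5 / 5 = 1, so 5 divides 5  OK
2) v + r = 14; 14 mod 4 = 2  OK
3) u + r = 5 + 9 = 14; 14 > 12  OK
4) w × u = 5 × 5 = 25  OK
5) 9 mod 4 = 1  OK
6) max(5, 9) = 9, not 12  FAIL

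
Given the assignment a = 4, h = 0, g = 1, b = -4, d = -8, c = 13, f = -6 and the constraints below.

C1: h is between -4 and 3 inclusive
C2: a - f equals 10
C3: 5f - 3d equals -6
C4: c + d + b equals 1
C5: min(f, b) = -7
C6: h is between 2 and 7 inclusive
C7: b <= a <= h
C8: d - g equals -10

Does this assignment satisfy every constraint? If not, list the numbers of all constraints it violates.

C1: h = 0 lies in [-4, 3]  yes
C2: a - f = 4 - (-6) = 10  yes
C3: 5f - 3d = 5(-6) - 3(-8) = -6  yes
C4: c + d + b = 13 + (-8) + (-4) = 1  yes
C5: min(-6, -4) = -6, not -7  no
C6: h = 0 is outside [2, 7]  no
C7: values -4, 4, 0; a = 4 is not <= h = 0  no
C8: d - g = -8 - 1 = -9, not -10  no

Constraints 5, 6, 7, 8 are violated.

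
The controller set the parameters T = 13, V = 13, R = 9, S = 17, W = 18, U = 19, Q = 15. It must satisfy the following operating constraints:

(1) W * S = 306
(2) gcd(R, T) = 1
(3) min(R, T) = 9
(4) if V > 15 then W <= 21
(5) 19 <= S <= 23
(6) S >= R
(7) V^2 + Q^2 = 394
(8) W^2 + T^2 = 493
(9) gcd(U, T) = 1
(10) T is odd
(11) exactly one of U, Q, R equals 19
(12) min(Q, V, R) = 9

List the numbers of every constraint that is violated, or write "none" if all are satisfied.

Violated: 5.

(1) W * S = 18 * 17 = 306  holds
(2) gcd(9, 13) = 1  holds
(3) min(9, 13) = 9  holds
(4) V = 13, not > 15; antecedent false, conditional vacuously true  holds
(5) S = 17 is outside [19, 23]  fails
(6) S = 17, R = 9; 17 ≥ 9  holds
(7) V^2 + Q^2 = 13^2 + 15^2 = 169 + 225 = 394  holds
(8) W^2 + T^2 = 18^2 + 13^2 = 324 + 169 = 493  holds
(9) gcd(19, 13) = 1  holds
(10) T = 13 is odd  holds
(11) U=19, Q=15, R=9; 1 of them equals 19  holds
(12) min(15, 13, 9) = 9  holds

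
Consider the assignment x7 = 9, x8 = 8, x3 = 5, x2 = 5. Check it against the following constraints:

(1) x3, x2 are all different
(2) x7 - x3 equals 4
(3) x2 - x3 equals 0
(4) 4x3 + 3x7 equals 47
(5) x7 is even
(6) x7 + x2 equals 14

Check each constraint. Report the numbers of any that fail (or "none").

Violated: 1 and 5.

(1) x3 = x2 = 5, not all different  ✗
(2) x7 - x3 = 9 - 5 = 4  ✓
(3) x2 - x3 = 5 - 5 = 0  ✓
(4) 4x3 + 3x7 = 4(5) + 3(9) = 47  ✓
(5) x7 = 9 is odd  ✗
(6) x7 + x2 = 9 + 5 = 14  ✓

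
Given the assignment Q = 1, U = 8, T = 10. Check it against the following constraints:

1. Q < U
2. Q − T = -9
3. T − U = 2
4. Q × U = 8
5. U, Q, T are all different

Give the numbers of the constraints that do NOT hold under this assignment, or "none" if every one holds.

1. Q = 1, U = 8; 1 < 8  ✓
2. Q − T = 1 − 10 = -9  ✓
3. T − U = 10 − 8 = 2  ✓
4. Q × U = 1 × 8 = 8  ✓
5. values 8, 1, 10 are pairwise distinct  ✓

All constraints are satisfied.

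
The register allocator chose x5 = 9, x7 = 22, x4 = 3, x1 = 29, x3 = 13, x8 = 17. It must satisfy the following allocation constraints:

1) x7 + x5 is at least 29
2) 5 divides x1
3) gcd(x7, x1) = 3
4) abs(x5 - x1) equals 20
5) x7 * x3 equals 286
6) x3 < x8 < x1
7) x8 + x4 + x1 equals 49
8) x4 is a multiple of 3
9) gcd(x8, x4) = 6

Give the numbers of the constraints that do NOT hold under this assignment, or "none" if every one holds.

The assignment fails constraints 2, 3, and 9.

1) x7 + x5 = 22 + 9 = 31; 31 ≥ 29 — holds.
2) 29 = 5*5 + 4, so 5 does not divide 29 — fails.
3) gcd(22, 29) = 1, not 3 — fails.
4) abs(9 - 29) = 20 — holds.
5) x7 * x3 = 22 * 13 = 286 — holds.
6) values 13 < 17 < 29 — holds.
7) x8 + x4 + x1 = 17 + 3 + 29 = 49 — holds.
8) 3 / 3 = 1, so 3 divides 3 — holds.
9) gcd(17, 3) = 1, not 6 — fails.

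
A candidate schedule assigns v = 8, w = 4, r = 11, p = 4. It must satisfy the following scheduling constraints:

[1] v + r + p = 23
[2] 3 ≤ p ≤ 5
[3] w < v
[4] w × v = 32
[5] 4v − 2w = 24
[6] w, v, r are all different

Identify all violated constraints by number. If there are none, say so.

All constraints are satisfied.

[1] v + r + p = 8 + 11 + 4 = 23 — holds.
[2] p = 4 lies in [3, 5] — holds.
[3] w = 4, v = 8; 4 < 8 — holds.
[4] w × v = 4 × 8 = 32 — holds.
[5] 4v − 2w = 4(8) − 2(4) = 24 — holds.
[6] values 4, 8, 11 are pairwise distinct — holds.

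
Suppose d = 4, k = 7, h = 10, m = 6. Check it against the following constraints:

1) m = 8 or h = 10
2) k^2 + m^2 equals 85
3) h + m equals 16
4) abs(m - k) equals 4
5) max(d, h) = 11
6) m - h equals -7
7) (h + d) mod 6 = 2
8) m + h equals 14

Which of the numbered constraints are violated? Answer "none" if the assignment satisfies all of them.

No — constraints 4, 5, 6, and 8 are not satisfied.

1) m = 6 ≠ 8, but h = 10 = 10 (second disjunct) — OK.
2) k^2 + m^2 = 7^2 + 6^2 = 49 + 36 = 85 — OK.
3) h + m = 10 + 6 = 16 — OK.
4) abs(6 - 7) = 1, not 4 — violated.
5) max(4, 10) = 10, not 11 — violated.
6) m - h = 6 - 10 = -4, not -7 — violated.
7) h + d = 14; 14 mod 6 = 2 — OK.
8) m + h = 6 + 10 = 16, not 14 — violated.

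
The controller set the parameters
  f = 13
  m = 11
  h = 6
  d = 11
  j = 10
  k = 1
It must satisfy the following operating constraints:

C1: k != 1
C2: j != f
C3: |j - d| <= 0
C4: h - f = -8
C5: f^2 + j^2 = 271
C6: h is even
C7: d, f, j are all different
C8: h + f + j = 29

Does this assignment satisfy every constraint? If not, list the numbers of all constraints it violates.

C1: k = 1, but 1 is required to differ — fails.
C2: j = 10, f = 13; distinct — holds.
C3: |10 - 11| = 1; 1 > 0, exceeds bound 0 — fails.
C4: h - f = 6 - 13 = -7, not -8 — fails.
C5: f^2 + j^2 = 13^2 + 10^2 = 169 + 100 = 269, not 271 — fails.
C6: h = 6 is even — holds.
C7: values 11, 13, 10 are pairwise distinct — holds.
C8: h + f + j = 6 + 13 + 10 = 29 — holds.

The assignment fails constraints 1, 3, 4, and 5.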